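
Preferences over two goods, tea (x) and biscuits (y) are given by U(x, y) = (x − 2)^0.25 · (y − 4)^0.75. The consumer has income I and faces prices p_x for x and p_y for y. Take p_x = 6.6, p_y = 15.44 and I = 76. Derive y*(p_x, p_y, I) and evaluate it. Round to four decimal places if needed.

y* = 4.0505

This is Cobb-Douglas in (x−2, y−4): tangency gives 0.25·p_y·(y−4) = 0.75·p_x·(x−2).
Substituting into the budget: x* = 2 + 0.25·(I − 2·p_x − 4·p_y)/p_x, and y* = 4 + 0.75·(…)/p_y.
Discretionary income = 76 − 2·6.6 − 4·15.44 = 1.04; y* = 4 + 0.75·1.04/15.44 = 4.0505.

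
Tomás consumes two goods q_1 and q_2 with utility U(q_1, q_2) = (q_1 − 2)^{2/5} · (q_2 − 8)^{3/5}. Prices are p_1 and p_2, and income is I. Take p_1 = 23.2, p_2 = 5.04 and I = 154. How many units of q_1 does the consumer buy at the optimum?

q_1* = 3.16

After buying the subsistence bundle (2, 8), a share 0.4 of the remaining income goes to q_1: q_1* = 2 + 0.4·(I − 2p_1 − 8p_2)/p_1.
Discretionary income = 154 − 2·23.2 − 8·5.04 = 67.28; q_1* = 2 + 0.4·67.28/23.2 = 3.16.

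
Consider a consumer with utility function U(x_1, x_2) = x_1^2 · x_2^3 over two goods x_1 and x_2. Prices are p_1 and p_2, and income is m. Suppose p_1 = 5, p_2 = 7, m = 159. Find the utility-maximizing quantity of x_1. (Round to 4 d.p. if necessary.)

Tangency: MRS = (2/3)·x_2/x_1 = p_1/p_2.
Rearranging, p_2·x_2 = (3/2)·p_1·x_1. Substituting into the budget gives p_1·x_1·(1 + (3/2)) = m.
Demand: x_1*(p_1,p_2,m) = 0.4·m/p_1 and x_2* = 0.6·m/p_2.
At p_1=5, p_2=7, m=159: x_1* = 0.4·159/5 = 12.72.

x_1* = 12.72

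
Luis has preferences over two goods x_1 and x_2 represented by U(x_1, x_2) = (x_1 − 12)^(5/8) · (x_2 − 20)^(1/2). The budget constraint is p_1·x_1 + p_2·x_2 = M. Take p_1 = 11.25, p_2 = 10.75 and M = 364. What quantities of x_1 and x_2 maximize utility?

x_1* = 12.6914, x_2* = 20.5788

Substituting into the budget: x_1* = 12 + 5/9·(M − 12·p_1 − 20·p_2)/p_1, and x_2* = 20 + 4/9·(…)/p_2.
Discretionary income = 364 − 12·11.25 − 20·10.75 = 14; x_1* = 12 + 5/9·14/11.25 = 12.6914; x_2* = 20 + 4/9·14/10.75 = 20.5788.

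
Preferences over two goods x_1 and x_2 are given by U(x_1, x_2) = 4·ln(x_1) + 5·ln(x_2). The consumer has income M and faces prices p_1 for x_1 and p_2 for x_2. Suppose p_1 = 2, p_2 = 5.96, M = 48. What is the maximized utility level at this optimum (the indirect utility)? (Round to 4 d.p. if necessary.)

V = 16.9602

The MRS is (4/5)·x_2/x_1. Set MRS = p_1/p_2.
So 4·p_2·x_2 = 5·p_1·x_1; combined with the budget, a share 4/9 of income goes to x_1.
Demand: x_1*(p_1,p_2,M) = 4/9·M/p_1 and x_2* = 5/9·M/p_2.
At p_1=2, p_2=5.96, M=48: x_1* = 4/9·48/2 = 10.6667, x_2* = 4.4743.
Utility at the optimum: U(10.6667, 4.4743) = 16.9602.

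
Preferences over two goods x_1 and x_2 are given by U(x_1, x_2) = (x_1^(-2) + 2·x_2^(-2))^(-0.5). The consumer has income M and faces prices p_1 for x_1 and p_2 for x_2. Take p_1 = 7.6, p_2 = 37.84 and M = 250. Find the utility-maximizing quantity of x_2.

MRS = MU_x_1/MU_x_2 = (1/2)·(x_2/x_1)^(3). Set equal to p_1/p_2.
Solve for the ratio: x_2/x_1 = [2·p_1/p_2]^(1/3).
With the ratio pinned down, the budget gives x_1* = M/(p_1 + p_2·(x_2/x_1)) and x_2* = (x_2/x_1)·x_1*.
Numerically x_2/x_1 = 0.737843, so x_1* = 250/(7.6 + 37.84·0.737843) = 7.0383 and x_2* = 0.737843·7.0383 = 5.1932.

x_2* = 5.1932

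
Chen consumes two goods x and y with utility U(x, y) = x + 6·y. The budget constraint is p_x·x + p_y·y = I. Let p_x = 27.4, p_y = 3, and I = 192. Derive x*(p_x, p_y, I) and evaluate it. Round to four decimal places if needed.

Numerically: x* = 0, y* = 64.

x* = 0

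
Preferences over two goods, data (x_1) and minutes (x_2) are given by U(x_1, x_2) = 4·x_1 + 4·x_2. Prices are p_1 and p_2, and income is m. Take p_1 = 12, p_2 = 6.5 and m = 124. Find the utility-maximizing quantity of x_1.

Perfect substitutes: compare marginal utility per dollar. 4/p_1 vs 4/p_2 → 0.3333 vs 0.6154.
x_2 gives more utility per dollar, so spend all income on x_2: x_2* = m/p_2, x_1* = 0.
Numerically: x_1* = 0, x_2* = 19.0769.

x_1* = 0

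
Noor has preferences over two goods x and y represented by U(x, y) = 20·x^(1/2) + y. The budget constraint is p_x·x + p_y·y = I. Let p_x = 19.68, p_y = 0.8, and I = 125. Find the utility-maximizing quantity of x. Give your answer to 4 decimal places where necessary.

x* = 0.1652

Solve: √x = 10·p_y/p_x, so x*(p_x,p_y) = (10·p_y/p_x)², and y* = (I − p_x·x*)/p_y.
Plugging in: x* = (10·0.8/19.68)² = 0.1652.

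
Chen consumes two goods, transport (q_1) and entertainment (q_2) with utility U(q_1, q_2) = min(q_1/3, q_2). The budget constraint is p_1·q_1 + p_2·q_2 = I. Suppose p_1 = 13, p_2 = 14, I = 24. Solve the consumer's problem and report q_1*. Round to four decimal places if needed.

q_1* = 1.3585

Leontief preferences: the optimum is at the kink where q_1/3 = q_2/1, i.e. q_2 = (1/3)·q_1.
Budget: p_1·q_1 + p_2·(1/3)·q_1 = I, so (3·p_1 + p_2)·q_1 = 3·I.
Demand: q_1*(p_1,p_2,I) = 3·I/(3·p_1 + p_2), q_2* = I/(3·p_1 + p_2).
Here 3·13 + 14 = 53, giving q_1* = 1.3585.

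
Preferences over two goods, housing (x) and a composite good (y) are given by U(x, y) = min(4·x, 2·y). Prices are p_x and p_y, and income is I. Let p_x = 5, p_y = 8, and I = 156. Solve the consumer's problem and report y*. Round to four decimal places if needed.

Leontief preferences: the optimum is at the kink where x/2 = y/4, i.e. y = 2·x.
Budget: p_x·x + p_y·2·x = I, so (2·p_x + 4·p_y)·x = 2·I.
Demand: x*(p_x,p_y,I) = 2·I/(2·p_x + 4·p_y), y* = 4·I/(2·p_x + 4·p_y).
Here 2·5 + 4·8 = 42, giving y* = 14.8571.

y* = 14.8571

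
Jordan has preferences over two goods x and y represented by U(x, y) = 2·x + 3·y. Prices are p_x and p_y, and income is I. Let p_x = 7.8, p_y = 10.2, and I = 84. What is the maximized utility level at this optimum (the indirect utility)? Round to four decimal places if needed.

V = 24.7059

Perfect substitutes: compare marginal utility per dollar. 2/p_x vs 3/p_y → 0.2564 vs 0.2941.
y gives more utility per dollar, so spend all income on y: y* = I/p_y, x* = 0.
Numerically: x* = 0, y* = 8.2353.
Utility at the optimum: U(0, 8.2353) = 24.7059.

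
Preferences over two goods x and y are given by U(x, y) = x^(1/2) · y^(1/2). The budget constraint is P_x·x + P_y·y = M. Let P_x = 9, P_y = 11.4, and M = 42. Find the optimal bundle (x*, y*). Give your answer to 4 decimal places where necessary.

The MRS is y/x. Set MRS = P_x/P_y.
So 0.5·P_y·y = 0.5·P_x·x; combined with the budget, a share 0.5 of income goes to x.
Demand: x*(P_x,P_y,M) = 0.5·M/P_x and y* = 0.5·M/P_y.
At P_x=9, P_y=11.4, M=42: x* = 0.5·42/9 = 2.3333, y* = 1.8421.

x* = 2.3333, y* = 1.8421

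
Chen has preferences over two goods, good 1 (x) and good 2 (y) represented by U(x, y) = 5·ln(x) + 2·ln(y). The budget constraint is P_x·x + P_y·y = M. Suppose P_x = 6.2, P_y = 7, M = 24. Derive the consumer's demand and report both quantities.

MU_x/MU_y = (5·y)/(2·x); tangency sets this equal to P_x/P_y.
Rearranging, P_y·y = (2/5)·P_x·x. Substituting into the budget gives P_x·x·(1 + (2/5)) = M.
Demand: x*(P_x,P_y,M) = 5/7·M/P_x and y* = 2/7·M/P_y.
At P_x=6.2, P_y=7, M=24: x* = 5/7·24/6.2 = 2.765, y* = 0.9796.

x* = 2.765, y* = 0.9796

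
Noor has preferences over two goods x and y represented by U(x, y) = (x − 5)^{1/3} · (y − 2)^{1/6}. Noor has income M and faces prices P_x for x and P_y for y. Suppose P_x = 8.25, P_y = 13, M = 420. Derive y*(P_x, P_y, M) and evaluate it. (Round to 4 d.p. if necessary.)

Let x' = x−5, y' = y−2. MRS = 2·y'/x' = P_x/P_y.
Substituting into the budget: x* = 5 + 2/3·(M − 5·P_x − 2·P_y)/P_x, and y* = 2 + 1/3·(…)/P_y.
Discretionary income = 420 − 5·8.25 − 2·13 = 352.75; y* = 2 + 1/3·352.75/13 = 11.0449.

y* = 11.0449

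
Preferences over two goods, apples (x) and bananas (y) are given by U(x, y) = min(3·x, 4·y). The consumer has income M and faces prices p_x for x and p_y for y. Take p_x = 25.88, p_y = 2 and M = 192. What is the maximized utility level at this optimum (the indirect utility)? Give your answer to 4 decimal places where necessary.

With perfect complements, no substitution: consume in ratio x:y = 4:3.
Budget: p_x·x + p_y·(3/4)·x = M, so (4·p_x + 3·p_y)·x = 4·M.
Demand: x*(p_x,p_y,M) = 4·M/(4·p_x + 3·p_y), y* = 3·M/(4·p_x + 3·p_y).
Here 4·25.88 + 3·2 = 109.52, giving x* = 7.0124 and y* = 5.2593.
Utility at the optimum: U(7.0124, 5.2593) = 21.0373.

V = 21.0373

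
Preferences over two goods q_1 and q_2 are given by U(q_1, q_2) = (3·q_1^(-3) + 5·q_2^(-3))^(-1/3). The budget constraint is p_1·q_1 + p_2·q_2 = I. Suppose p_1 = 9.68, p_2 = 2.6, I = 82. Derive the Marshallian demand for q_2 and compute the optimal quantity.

Substitute q_2 = (q_2/q_1)·q_1 into the budget: q_1* = I/(p_1 + p_2·(q_2/q_1)).
Numerically q_2/q_1 = 1.578293, so q_1* = 82/(9.68 + 2.6·1.578293) = 5.9491 and q_2* = 1.578293·5.9491 = 9.3894.

q_2* = 9.3894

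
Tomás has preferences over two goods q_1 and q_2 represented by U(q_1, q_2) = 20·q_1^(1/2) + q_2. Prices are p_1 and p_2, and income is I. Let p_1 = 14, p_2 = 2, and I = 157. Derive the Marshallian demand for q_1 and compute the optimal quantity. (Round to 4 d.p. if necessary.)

q_1* = 2.0408

Set MRS = p_1/p_2: 10·q_1^(−1/2) = p_1/p_2.
Thus q_1* = (10·p_2/p_1)² — independent of I — with the rest of income spent on q_2.
Plugging in: q_1* = (10·2/14)² = 2.0408.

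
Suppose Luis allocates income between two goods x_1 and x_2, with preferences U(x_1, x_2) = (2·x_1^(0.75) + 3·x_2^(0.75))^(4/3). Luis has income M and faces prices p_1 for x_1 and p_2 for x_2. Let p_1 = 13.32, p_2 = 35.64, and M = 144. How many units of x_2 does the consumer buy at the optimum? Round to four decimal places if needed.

x_2* = 0.8446

MRS = MU_x_1/MU_x_2 = (2/3)·(x_2/x_1)^(0.25). Set equal to p_1/p_2.
Solve for the ratio: x_2/x_1 = [(3/2)·p_1/p_2]^(4).
With the ratio pinned down, the budget gives x_1* = M/(p_1 + p_2·(x_2/x_1)) and x_2* = (x_2/x_1)·x_1*.
Numerically x_2/x_1 = 0.098771, so x_1* = 144/(13.32 + 35.64·0.098771) = 8.551 and x_2* = 0.098771·8.551 = 0.8446.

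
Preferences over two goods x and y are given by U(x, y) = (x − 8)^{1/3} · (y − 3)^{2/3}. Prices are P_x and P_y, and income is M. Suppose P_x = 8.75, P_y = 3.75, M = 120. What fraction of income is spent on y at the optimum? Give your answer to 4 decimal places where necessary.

share on y = 0.309

MRS = (1/2)·(y−3)/(x−8). Tangency with P_x/P_y gives y−3 = 2·(P_x/P_y)·(x−8).
Substituting into the budget: x* = 8 + 1/3·(M − 8·P_x − 3·P_y)/P_x, and y* = 3 + 2/3·(…)/P_y.
Discretionary income = 120 − 8·8.75 − 3·3.75 = 38.75; x* = 8 + 1/3·38.75/8.75 = 9.4762; y* = 3 + 2/3·38.75/3.75 = 9.8889.
Expenditure on y: 3.75·9.8889 = 37.0833; share = 0.309.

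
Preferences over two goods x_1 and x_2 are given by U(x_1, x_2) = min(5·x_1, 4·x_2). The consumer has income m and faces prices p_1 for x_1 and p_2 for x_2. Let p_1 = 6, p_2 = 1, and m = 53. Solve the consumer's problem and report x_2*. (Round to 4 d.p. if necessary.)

x_2* = 9.1379

Leontief preferences: the optimum is at the kink where x_1/4 = x_2/5, i.e. x_2 = (5/4)·x_1.
Budget: p_1·x_1 + p_2·(5/4)·x_1 = m, so (4·p_1 + 5·p_2)·x_1 = 4·m.
Demand: x_1*(p_1,p_2,m) = 4·m/(4·p_1 + 5·p_2), x_2* = 5·m/(4·p_1 + 5·p_2).
Here 4·6 + 5·1 = 29, giving x_2* = 9.1379.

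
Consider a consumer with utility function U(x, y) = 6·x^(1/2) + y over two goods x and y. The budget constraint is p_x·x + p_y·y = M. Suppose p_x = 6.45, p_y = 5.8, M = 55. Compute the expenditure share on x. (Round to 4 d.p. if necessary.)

Utility is quasi-linear in y; the FOC for x is 3/√x = p_x/p_y.
Solve: √x = 3·p_y/p_x, so x*(p_x,p_y) = (3·p_y/p_x)², and y* = (M − p_x·x*)/p_y.
Plugging in: x* = (3·5.8/6.45)² = 7.2774, y* = 1.3897.
Expenditure on x: 6.45·7.2774 = 46.9395; share = 0.8534.

share on x = 0.8534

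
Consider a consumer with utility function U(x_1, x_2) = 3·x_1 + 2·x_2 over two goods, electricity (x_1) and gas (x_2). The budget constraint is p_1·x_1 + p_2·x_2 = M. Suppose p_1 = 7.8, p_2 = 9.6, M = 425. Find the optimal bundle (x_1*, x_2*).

Numerically: x_1* = 54.4872, x_2* = 0.

x_1* = 54.4872, x_2* = 0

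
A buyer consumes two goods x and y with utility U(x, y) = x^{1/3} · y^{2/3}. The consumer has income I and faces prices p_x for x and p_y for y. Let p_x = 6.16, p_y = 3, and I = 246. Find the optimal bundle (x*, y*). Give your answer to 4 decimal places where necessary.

Tangency: MRS = (1/2)·y/x = p_x/p_y.
So 1/3·p_y·y = 2/3·p_x·x; combined with the budget, a share 1/3 of income goes to x.
Demand: x*(p_x,p_y,I) = 1/3·I/p_x and y* = 2/3·I/p_y.
At p_x=6.16, p_y=3, I=246: x* = 1/3·246/6.16 = 13.3117, y* = 54.6667.

x* = 13.3117, y* = 54.6667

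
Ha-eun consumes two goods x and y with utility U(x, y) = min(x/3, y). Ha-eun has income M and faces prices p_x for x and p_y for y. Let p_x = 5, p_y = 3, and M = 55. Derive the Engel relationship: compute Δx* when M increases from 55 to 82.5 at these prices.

Δx* = 4.5833

Leontief preferences: the optimum is at the kink where x/3 = y/1, i.e. y = (1/3)·x.
Budget: p_x·x + p_y·(1/3)·x = M, so (3·p_x + p_y)·x = 3·M.
Demand: x*(p_x,p_y,M) = 3·M/(3·p_x + p_y), y* = M/(3·p_x + p_y).
Here 3·5 + 3 = 18, giving x* = 9.1667.
At M' = 82.5: x* = 13.75. Change: 13.75 − 9.1667 = 4.5833.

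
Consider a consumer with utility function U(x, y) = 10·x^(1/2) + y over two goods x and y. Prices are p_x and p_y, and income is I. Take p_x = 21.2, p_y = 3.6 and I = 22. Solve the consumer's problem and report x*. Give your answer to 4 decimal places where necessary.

Utility is quasi-linear in y; the FOC for x is 5/√x = p_x/p_y.
Solve: √x = 5·p_y/p_x, so x*(p_x,p_y) = (5·p_y/p_x)², and y* = (I − p_x·x*)/p_y.
Plugging in: x* = (5·3.6/21.2)² = 0.7209.

x* = 0.7209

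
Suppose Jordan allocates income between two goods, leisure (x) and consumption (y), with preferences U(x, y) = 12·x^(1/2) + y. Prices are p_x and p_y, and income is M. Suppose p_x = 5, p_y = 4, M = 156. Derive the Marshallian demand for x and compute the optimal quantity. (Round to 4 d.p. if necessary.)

Utility is quasi-linear in y; the FOC for x is 6/√x = p_x/p_y.
Thus x* = (6·p_y/p_x)² — independent of M — with the rest of income spent on y.
Plugging in: x* = (6·4/5)² = 23.04.

x* = 23.04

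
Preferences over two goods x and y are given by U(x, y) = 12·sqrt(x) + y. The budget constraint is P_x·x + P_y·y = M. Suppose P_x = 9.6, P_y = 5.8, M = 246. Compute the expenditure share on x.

Utility is quasi-linear in y; the FOC for x is 6/√x = P_x/P_y.
Solve: √x = 6·P_y/P_x, so x*(P_x,P_y) = (6·P_y/P_x)², and y* = (M − P_x·x*)/P_y.
Plugging in: x* = (6·5.8/9.6)² = 13.1406, y* = 20.6638.
Expenditure on x: 9.6·13.1406 = 126.15; share = 0.5128.

share on x = 0.5128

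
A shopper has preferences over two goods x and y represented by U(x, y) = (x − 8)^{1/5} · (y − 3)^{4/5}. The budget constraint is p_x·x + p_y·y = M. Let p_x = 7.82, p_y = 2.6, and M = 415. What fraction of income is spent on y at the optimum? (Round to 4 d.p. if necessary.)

This is Cobb-Douglas in (x−8, y−3): tangency gives 0.2·p_y·(y−3) = 0.8·p_x·(x−8).
After buying the subsistence bundle (8, 3), a share 0.2 of the remaining income goes to x: x* = 8 + 0.2·(M − 8p_x − 3p_y)/p_x.
Discretionary income = 415 − 8·7.82 − 3·2.6 = 344.64; x* = 8 + 0.2·344.64/7.82 = 16.8143; y* = 3 + 0.8·344.64/2.6 = 109.0431.
Expenditure on y: 2.6·109.0431 = 283.512; share = 0.6832.

share on y = 0.6832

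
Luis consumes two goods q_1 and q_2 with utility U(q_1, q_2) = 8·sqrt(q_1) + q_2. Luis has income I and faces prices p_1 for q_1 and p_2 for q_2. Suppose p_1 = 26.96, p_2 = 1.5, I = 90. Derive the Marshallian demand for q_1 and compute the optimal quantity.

q_1* = 0.0495

Utility is quasi-linear in q_2; the FOC for q_1 is 4/√q_1 = p_1/p_2.
Solve: √q_1 = 4·p_2/p_1, so q_1*(p_1,p_2) = (4·p_2/p_1)², and q_2* = (I − p_1·q_1*)/p_2.
Plugging in: q_1* = (4·1.5/26.96)² = 0.0495.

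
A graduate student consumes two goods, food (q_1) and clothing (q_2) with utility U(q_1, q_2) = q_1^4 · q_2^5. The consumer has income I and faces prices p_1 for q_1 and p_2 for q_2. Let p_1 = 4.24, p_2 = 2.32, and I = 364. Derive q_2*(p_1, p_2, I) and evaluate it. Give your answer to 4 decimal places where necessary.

q_2* = 87.1648

Demand: q_1*(p_1,p_2,I) = 4/9·I/p_1 and q_2* = 5/9·I/p_2.
At p_1=4.24, p_2=2.32, I=364: q_2* = 5/9·364/2.32 = 87.1648.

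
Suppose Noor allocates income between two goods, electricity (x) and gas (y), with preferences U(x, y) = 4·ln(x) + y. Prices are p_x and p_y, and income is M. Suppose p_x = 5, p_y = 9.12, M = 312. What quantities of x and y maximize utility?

MU_x = 4/x, MU_y = 1. Tangency: 4/x = p_x/p_y.
So x*(p_x,p_y) = 4·p_y/p_x, independent of income; and y* = (M − 4·p_y)/p_y.
At the given prices: x* = 4·9.12/5 = 7.296, and y* = 30.2105.

x* = 7.296, y* = 30.2105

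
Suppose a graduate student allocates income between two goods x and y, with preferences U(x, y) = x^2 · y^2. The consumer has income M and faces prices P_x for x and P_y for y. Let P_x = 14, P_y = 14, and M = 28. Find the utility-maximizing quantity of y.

y* = 1

The MRS is y/x. Set MRS = P_x/P_y.
Rearranging, P_y·y = P_x·x. Substituting into the budget gives P_x·x·(1 + 1) = M.
Demand: x*(P_x,P_y,M) = 0.5·M/P_x and y* = 0.5·M/P_y.
At P_x=14, P_y=14, M=28: y* = 0.5·28/14 = 1.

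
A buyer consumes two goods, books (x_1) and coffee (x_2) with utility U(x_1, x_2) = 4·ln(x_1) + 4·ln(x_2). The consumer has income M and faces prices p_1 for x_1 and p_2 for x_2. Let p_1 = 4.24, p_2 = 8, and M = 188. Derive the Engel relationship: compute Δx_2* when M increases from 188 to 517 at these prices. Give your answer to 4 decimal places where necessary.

MU_x_1/MU_x_2 = (4·x_2)/(4·x_1); tangency sets this equal to p_1/p_2.
So 4·p_2·x_2 = 4·p_1·x_1; combined with the budget, a share 0.5 of income goes to x_1.
Demand: x_1*(p_1,p_2,M) = 0.5·M/p_1 and x_2* = 0.5·M/p_2.
At p_1=4.24, p_2=8, M=188: x_2* = 0.5·188/8 = 11.75.
At M' = 517: x_2* = 32.3125. Change: 32.3125 − 11.75 = 20.5625.

Δx_2* = 20.5625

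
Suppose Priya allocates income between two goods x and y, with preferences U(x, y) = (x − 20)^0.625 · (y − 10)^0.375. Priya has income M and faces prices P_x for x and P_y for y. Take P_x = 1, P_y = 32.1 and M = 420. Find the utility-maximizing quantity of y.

y* = 10.9229

MRS = (5/3)·(y−10)/(x−20). Tangency with P_x/P_y gives y−10 = (3/5)·(P_x/P_y)·(x−20).
After buying the subsistence bundle (20, 10), a share 0.625 of the remaining income goes to x: x* = 20 + 0.625·(M − 20P_x − 10P_y)/P_x.
Discretionary income = 420 − 20·1 − 10·32.1 = 79; y* = 10 + 0.375·79/32.1 = 10.9229.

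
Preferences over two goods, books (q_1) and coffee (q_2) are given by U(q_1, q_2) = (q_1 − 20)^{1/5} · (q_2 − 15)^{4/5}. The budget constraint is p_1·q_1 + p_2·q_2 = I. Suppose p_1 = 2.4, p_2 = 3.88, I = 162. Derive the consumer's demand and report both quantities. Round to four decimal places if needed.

This is Cobb-Douglas in (q_1−20, q_2−15): tangency gives 0.2·p_2·(q_2−15) = 0.8·p_1·(q_1−20).
Substituting into the budget: q_1* = 20 + 0.2·(I − 20·p_1 − 15·p_2)/p_1, and q_2* = 15 + 0.8·(…)/p_2.
Discretionary income = 162 − 20·2.4 − 15·3.88 = 55.8; q_1* = 20 + 0.2·55.8/2.4 = 24.65; q_2* = 15 + 0.8·55.8/3.88 = 26.5052.

q_1* = 24.65, q_2* = 26.5052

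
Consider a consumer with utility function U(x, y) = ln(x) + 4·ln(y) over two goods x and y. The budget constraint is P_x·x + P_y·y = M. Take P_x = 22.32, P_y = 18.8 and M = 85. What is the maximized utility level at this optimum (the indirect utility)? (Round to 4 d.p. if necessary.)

The MRS is (1/4)·y/x. Set MRS = P_x/P_y.
So P_y·y = 4·P_x·x; combined with the budget, a share 0.2 of income goes to x.
Demand: x*(P_x,P_y,M) = 0.2·M/P_x and y* = 0.8·M/P_y.
At P_x=22.32, P_y=18.8, M=85: x* = 0.2·85/22.32 = 0.7616, y* = 3.617.
Utility at the optimum: U(0.7616, 3.617) = 4.8703.

V = 4.8703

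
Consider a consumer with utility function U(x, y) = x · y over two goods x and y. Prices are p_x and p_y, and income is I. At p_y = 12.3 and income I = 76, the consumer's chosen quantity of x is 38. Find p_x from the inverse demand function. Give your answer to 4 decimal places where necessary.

Tangency: MRS = y/x = p_x/p_y.
Rearranging, p_y·y = p_x·x. Substituting into the budget gives p_x·x·(1 + 1) = I.
Demand: x*(p_x,p_y,I) = 0.5·I/p_x and y* = 0.5·I/p_y.
Set x* = 38 in the demand function and solve for p_x: p_x = 1.

p_x = 1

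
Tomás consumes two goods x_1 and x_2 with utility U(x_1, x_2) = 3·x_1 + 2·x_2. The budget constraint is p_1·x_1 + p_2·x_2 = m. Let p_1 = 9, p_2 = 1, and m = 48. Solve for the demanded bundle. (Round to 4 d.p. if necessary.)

x_1* = 0, x_2* = 48

Perfect substitutes: compare marginal utility per dollar. 3/p_1 vs 2/p_2 → 0.3333 vs 2.
x_2 gives more utility per dollar, so spend all income on x_2: x_2* = m/p_2, x_1* = 0.
Numerically: x_1* = 0, x_2* = 48.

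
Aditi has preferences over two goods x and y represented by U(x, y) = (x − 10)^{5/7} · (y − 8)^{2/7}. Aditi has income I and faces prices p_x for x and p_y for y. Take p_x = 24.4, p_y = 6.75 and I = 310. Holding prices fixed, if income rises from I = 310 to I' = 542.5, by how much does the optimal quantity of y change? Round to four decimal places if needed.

Δy* = 9.8413

Let x' = x−10, y' = y−8. MRS = (5/2)·y'/x' = p_x/p_y.
Substituting into the budget: x* = 10 + 5/7·(I − 10·p_x − 8·p_y)/p_x, and y* = 8 + 2/7·(…)/p_y.
Discretionary income = 310 − 10·24.4 − 8·6.75 = 12; y* = 8 + 2/7·12/6.75 = 8.5079.
At I' = 542.5: y* = 18.3492. Change: 18.3492 − 8.5079 = 9.8413.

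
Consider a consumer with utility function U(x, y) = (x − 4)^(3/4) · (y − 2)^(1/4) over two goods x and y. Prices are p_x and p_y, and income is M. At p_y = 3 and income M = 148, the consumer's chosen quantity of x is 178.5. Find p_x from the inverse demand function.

p_x = 0.6

This is Cobb-Douglas in (x−4, y−2): tangency gives 0.75·p_y·(y−2) = 0.25·p_x·(x−4).
After buying the subsistence bundle (4, 2), a share 0.75 of the remaining income goes to x: x* = 4 + 0.75·(M − 4p_x − 2p_y)/p_x.
Set x* = 178.5 in the demand function and solve for p_x: p_x = 0.6.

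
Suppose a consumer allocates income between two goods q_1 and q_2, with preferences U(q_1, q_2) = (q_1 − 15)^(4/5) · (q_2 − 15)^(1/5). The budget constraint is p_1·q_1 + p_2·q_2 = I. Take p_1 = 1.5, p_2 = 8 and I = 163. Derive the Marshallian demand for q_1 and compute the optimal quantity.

MRS = 4·(q_2−15)/(q_1−15). Tangency with p_1/p_2 gives q_2−15 = (1/4)·(p_1/p_2)·(q_1−15).
Substituting into the budget: q_1* = 15 + 0.8·(I − 15·p_1 − 15·p_2)/p_1, and q_2* = 15 + 0.2·(…)/p_2.
Discretionary income = 163 − 15·1.5 − 15·8 = 20.5; q_1* = 15 + 0.8·20.5/1.5 = 25.9333.

q_1* = 25.9333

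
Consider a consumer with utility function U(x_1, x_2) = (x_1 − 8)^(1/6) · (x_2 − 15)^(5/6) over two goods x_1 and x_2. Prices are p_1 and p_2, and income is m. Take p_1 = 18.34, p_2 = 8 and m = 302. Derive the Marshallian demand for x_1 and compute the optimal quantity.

x_1* = 8.3206

Let x_1' = x_1−8, x_2' = x_2−15. MRS = (1/5)·x_2'/x_1' = p_1/p_2.
Substituting into the budget: x_1* = 8 + 1/6·(m − 8·p_1 − 15·p_2)/p_1, and x_2* = 15 + 5/6·(…)/p_2.
Discretionary income = 302 − 8·18.34 − 15·8 = 35.28; x_1* = 8 + 1/6·35.28/18.34 = 8.3206.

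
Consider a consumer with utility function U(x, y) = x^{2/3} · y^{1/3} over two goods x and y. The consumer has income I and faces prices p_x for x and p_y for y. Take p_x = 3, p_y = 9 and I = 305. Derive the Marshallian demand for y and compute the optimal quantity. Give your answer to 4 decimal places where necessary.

MU_x/MU_y = (2/3·y)/(1/3·x); tangency sets this equal to p_x/p_y.
So 2/3·p_y·y = 1/3·p_x·x; combined with the budget, a share 2/3 of income goes to x.
Demand: x*(p_x,p_y,I) = 2/3·I/p_x and y* = 1/3·I/p_y.
At p_x=3, p_y=9, I=305: y* = 1/3·305/9 = 11.2963.

y* = 11.2963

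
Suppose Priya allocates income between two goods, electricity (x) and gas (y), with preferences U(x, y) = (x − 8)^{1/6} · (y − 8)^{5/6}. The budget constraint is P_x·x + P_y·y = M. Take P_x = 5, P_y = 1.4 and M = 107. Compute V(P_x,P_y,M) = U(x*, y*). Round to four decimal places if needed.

Discretionary income = 107 − 8·5 − 8·1.4 = 55.8; x* = 8 + 1/6·55.8/5 = 9.86; y* = 8 + 5/6·55.8/1.4 = 41.2143.
Utility at the optimum: U(9.86, 41.2143) = 20.5442.

V = 20.5442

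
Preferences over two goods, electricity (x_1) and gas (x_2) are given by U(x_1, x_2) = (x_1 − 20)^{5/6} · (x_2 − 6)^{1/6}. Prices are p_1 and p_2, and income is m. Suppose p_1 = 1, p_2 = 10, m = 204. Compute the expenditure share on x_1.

MRS = 5·(x_2−6)/(x_1−20). Tangency with p_1/p_2 gives x_2−6 = (1/5)·(p_1/p_2)·(x_1−20).
After buying the subsistence bundle (20, 6), a share 5/6 of the remaining income goes to x_1: x_1* = 20 + 5/6·(m − 20p_1 − 6p_2)/p_1.
Discretionary income = 204 − 20·1 − 6·10 = 124; x_1* = 20 + 5/6·124/1 = 123.3333; x_2* = 6 + 1/6·124/10 = 8.0667.
Expenditure on x_1: 1·123.3333 = 123.3333; share = 0.6046.

share on x_1 = 0.6046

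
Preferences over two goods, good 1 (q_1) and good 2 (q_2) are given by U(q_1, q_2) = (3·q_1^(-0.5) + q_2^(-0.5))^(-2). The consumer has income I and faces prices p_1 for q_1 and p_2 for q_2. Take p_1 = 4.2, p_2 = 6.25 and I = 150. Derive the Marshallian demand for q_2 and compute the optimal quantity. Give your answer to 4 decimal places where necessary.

From the CES first-order condition, 3·(q_2/q_1)^(1.5) = p_1/p_2.
Hence q_2/q_1 = ((1/3)·p_1/p_2)^(1/(1.5)), i.e. raised to the 2/3 power.
Substitute q_2 = (q_2/q_1)·q_1 into the budget: q_1* = I/(p_1 + p_2·(q_2/q_1)).
Numerically q_2/q_1 = 0.368835, so q_1* = 150/(4.2 + 6.25·0.368835) = 23.0584 and q_2* = 0.368835·23.0584 = 8.5047.

q_2* = 8.5047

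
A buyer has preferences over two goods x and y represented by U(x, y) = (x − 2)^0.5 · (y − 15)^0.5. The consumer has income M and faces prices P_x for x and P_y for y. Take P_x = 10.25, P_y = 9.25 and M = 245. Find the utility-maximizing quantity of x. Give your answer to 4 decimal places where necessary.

After buying the subsistence bundle (2, 15), a share 0.5 of the remaining income goes to x: x* = 2 + 0.5·(M − 2P_x − 15P_y)/P_x.
Discretionary income = 245 − 2·10.25 − 15·9.25 = 85.75; x* = 2 + 0.5·85.75/10.25 = 6.1829.

x* = 6.1829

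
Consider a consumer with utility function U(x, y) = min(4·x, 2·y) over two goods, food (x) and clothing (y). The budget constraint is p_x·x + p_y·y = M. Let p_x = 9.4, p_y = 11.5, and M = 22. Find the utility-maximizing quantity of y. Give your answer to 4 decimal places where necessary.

y* = 1.358

Demand: x*(p_x,p_y,M) = 2·M/(2·p_x + 4·p_y), y* = 4·M/(2·p_x + 4·p_y).
Here 2·9.4 + 4·11.5 = 64.8, giving y* = 1.358.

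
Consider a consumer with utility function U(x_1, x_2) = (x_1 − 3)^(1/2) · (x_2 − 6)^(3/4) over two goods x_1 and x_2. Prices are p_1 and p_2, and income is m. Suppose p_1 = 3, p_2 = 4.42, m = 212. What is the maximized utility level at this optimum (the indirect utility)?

V = 52.5273

This is Cobb-Douglas in (x_1−3, x_2−6): tangency gives 0.5·p_2·(x_2−6) = 0.75·p_1·(x_1−3).
Substituting into the budget: x_1* = 3 + 0.4·(m − 3·p_1 − 6·p_2)/p_1, and x_2* = 6 + 0.6·(…)/p_2.
Discretionary income = 212 − 3·3 − 6·4.42 = 176.48; x_1* = 3 + 0.4·176.48/3 = 26.5307; x_2* = 6 + 0.6·176.48/4.42 = 29.9566.
Utility at the optimum: U(26.5307, 29.9566) = 52.5273.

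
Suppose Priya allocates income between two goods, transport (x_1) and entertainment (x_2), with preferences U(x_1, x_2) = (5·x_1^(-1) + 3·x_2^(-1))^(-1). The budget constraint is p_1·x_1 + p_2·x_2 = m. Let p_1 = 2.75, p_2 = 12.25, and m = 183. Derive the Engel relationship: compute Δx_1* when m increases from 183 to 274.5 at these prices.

Δx_1* = 12.628

MRS = MU_x_1/MU_x_2 = (5/3)·(x_2/x_1)^(2). Set equal to p_1/p_2.
Hence x_2/x_1 = ((3/5)·p_1/p_2)^(1/(2)), i.e. raised to the 0.5 power.
With the ratio pinned down, the budget gives x_1* = m/(p_1 + p_2·(x_2/x_1)) and x_2* = (x_2/x_1)·x_1*.
Numerically x_2/x_1 = 0.367007, so x_1* = 183/(2.75 + 12.25·0.367007) = 25.2559.
At m' = 274.5: x_1* = 37.8839. Change: 37.8839 − 25.2559 = 12.628.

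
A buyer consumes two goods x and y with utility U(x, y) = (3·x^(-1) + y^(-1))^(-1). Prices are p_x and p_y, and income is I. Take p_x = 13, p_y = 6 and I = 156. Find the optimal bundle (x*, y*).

MU_x ∝ 3·x^(-2), MU_y ∝ y^(-2), so MRS = 3·(y/x)^(2) = p_x/p_y.
Solve for the ratio: y/x = [(1/3)·p_x/p_y]^(0.5).
Substitute y = (y/x)·x into the budget: x* = I/(p_x + p_y·(y/x)).
Numerically y/x = 0.849837, so x* = 156/(13 + 6·0.849837) = 8.6193 and y* = 0.849837·8.6193 = 7.325.

x* = 8.6193, y* = 7.325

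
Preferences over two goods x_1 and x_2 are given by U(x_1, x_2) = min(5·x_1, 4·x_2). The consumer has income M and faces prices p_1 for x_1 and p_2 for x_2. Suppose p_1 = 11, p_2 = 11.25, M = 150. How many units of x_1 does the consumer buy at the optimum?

Here 4·11 + 5·11.25 = 100.25, giving x_1* = 5.985.

x_1* = 5.985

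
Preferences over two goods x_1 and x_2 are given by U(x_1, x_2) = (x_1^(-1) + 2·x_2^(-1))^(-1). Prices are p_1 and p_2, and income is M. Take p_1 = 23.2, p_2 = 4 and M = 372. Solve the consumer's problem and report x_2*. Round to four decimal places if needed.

x_2* = 34.407

Numerically x_2/x_1 = 3.405877, so x_1* = 372/(23.2 + 4·3.405877) = 10.1022 and x_2* = 3.405877·10.1022 = 34.407.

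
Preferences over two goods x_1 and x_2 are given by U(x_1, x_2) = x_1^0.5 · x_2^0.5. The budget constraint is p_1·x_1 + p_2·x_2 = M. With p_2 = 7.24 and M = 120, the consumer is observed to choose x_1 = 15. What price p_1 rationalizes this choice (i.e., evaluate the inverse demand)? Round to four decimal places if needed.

p_1 = 4

Tangency: MRS = x_2/x_1 = p_1/p_2.
So 0.5·p_2·x_2 = 0.5·p_1·x_1; combined with the budget, a share 0.5 of income goes to x_1.
Demand: x_1*(p_1,p_2,M) = 0.5·M/p_1 and x_2* = 0.5·M/p_2.
Set x_1* = 15 in the demand function and solve for p_1: p_1 = 4.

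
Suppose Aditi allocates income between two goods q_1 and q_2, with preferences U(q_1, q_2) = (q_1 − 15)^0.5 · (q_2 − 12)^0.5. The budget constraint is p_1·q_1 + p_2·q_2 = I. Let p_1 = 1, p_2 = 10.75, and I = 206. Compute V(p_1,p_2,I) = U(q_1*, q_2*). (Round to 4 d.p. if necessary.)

Let q_1' = q_1−15, q_2' = q_2−12. MRS = q_2'/q_1' = p_1/p_2.
After buying the subsistence bundle (15, 12), a share 0.5 of the remaining income goes to q_1: q_1* = 15 + 0.5·(I − 15p_1 − 12p_2)/p_1.
Discretionary income = 206 − 15·1 − 12·10.75 = 62; q_1* = 15 + 0.5·62/1 = 46; q_2* = 12 + 0.5·62/10.75 = 14.8837.
Utility at the optimum: U(46, 14.8837) = 9.4549.

V = 9.4549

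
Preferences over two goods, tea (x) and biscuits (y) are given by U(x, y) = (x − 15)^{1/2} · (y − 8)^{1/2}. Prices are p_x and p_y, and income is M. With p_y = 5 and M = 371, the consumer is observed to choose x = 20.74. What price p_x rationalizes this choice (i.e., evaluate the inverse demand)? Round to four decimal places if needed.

Let x' = x−15, y' = y−8. MRS = y'/x' = p_x/p_y.
After buying the subsistence bundle (15, 8), a share 0.5 of the remaining income goes to x: x* = 15 + 0.5·(M − 15p_x − 8p_y)/p_x.
Set x* = 20.74 in the demand function and solve for p_x: p_x = 12.5.

p_x = 12.5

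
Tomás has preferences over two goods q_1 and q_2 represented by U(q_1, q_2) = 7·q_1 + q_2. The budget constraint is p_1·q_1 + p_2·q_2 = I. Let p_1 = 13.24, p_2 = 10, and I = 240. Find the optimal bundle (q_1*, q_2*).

q_1* = 18.1269, q_2* = 0

Linear utility — the consumer picks whichever good has higher MU/price: 7/13.24 = 0.5287 vs 1/10 = 0.1.
q_1 gives more utility per dollar, so spend all income on q_1: q_1* = I/p_1, q_2* = 0.
Numerically: q_1* = 18.1269, q_2* = 0.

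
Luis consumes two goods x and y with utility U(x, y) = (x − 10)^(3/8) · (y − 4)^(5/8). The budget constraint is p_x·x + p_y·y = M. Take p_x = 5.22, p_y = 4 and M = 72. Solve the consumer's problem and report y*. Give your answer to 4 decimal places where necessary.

After buying the subsistence bundle (10, 4), a share 0.375 of the remaining income goes to x: x* = 10 + 0.375·(M − 10p_x − 4p_y)/p_x.
Discretionary income = 72 − 10·5.22 − 4·4 = 3.8; y* = 4 + 0.625·3.8/4 = 4.5938.

y* = 4.5938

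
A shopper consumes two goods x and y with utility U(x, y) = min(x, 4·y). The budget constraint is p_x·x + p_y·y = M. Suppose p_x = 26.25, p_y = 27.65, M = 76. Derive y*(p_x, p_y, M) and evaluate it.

Leontief preferences: the optimum is at the kink where x/4 = y/1, i.e. y = (1/4)·x.
Budget: p_x·x + p_y·(1/4)·x = M, so (4·p_x + p_y)·x = 4·M.
Demand: x*(p_x,p_y,M) = 4·M/(4·p_x + p_y), y* = M/(4·p_x + p_y).
Here 4·26.25 + 27.65 = 132.65, giving y* = 0.5729.

y* = 0.5729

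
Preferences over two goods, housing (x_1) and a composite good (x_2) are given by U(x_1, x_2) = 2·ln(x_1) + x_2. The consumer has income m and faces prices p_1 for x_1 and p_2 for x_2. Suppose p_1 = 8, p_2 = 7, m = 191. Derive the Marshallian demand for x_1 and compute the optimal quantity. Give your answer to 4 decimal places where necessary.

So x_1*(p_1,p_2) = 2·p_2/p_1, independent of income; and x_2* = (m − 2·p_2)/p_2.
At the given prices: x_1* = 2·7/8 = 1.75.

x_1* = 1.75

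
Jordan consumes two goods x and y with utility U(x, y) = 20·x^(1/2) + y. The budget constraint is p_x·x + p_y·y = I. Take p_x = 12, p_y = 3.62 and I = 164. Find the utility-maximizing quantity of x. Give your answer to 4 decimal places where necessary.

MU_x = 10/√x, MU_y = 1. Tangency: 10/√x = p_x/p_y.
Thus x* = (10·p_y/p_x)² — independent of I — with the rest of income spent on y.
Plugging in: x* = (10·3.62/12)² = 9.1003.

x* = 9.1003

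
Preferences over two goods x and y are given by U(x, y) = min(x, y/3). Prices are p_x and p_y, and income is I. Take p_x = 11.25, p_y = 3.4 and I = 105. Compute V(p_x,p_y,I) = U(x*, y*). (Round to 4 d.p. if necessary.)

V = 4.8951

With perfect complements, no substitution: consume in ratio x:y = 1:3.
Budget: p_x·x + p_y·3·x = I, so (p_x + 3·p_y)·x = I.
Demand: x*(p_x,p_y,I) = I/(p_x + 3·p_y), y* = 3·I/(p_x + 3·p_y).
Here 11.25 + 3·3.4 = 21.45, giving x* = 4.8951 and y* = 14.6853.
Utility at the optimum: U(4.8951, 14.6853) = 4.8951.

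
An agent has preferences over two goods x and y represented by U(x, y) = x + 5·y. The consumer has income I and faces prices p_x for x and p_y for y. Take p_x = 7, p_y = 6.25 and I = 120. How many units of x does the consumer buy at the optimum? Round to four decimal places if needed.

Linear utility — the consumer picks whichever good has higher MU/price: 1/7 = 0.1429 vs 5/6.25 = 0.8.
y gives more utility per dollar, so spend all income on y: y* = I/p_y, x* = 0.
Numerically: x* = 0, y* = 19.2.

x* = 0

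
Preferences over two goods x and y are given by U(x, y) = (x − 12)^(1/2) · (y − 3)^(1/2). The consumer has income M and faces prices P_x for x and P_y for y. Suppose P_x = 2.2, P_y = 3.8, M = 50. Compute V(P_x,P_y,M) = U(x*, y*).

V = 2.1097

This is Cobb-Douglas in (x−12, y−3): tangency gives 0.5·P_y·(y−3) = 0.5·P_x·(x−12).
Substituting into the budget: x* = 12 + 0.5·(M − 12·P_x − 3·P_y)/P_x, and y* = 3 + 0.5·(…)/P_y.
Discretionary income = 50 − 12·2.2 − 3·3.8 = 12.2; x* = 12 + 0.5·12.2/2.2 = 14.7727; y* = 3 + 0.5·12.2/3.8 = 4.6053.
Utility at the optimum: U(14.7727, 4.6053) = 2.1097.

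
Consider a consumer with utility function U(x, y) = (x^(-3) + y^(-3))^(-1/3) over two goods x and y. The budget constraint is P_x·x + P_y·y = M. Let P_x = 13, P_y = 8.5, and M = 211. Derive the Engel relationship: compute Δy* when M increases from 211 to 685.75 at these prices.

MU_x ∝ x^(-4), MU_y ∝ y^(-4), so MRS = (y/x)^(4) = P_x/P_y.
Hence y/x = (P_x/P_y)^(1/(4)), i.e. raised to the 0.25 power.
With the ratio pinned down, the budget gives x* = M/(P_x + P_y·(y/x)) and y* = (y/x)·x*.
Numerically y/x = 1.112067, so x* = 211/(13 + 8.5·1.112067) = 9.3976 and y* = 1.112067·9.3976 = 10.4507.
At M' = 685.75: y* = 33.9649. Change: 33.9649 − 10.4507 = 23.5142.

Δy* = 23.5142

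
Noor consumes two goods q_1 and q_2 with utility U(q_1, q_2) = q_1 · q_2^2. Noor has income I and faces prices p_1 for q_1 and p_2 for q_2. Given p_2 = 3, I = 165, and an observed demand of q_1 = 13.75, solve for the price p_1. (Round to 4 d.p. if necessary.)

MU_q_1/MU_q_2 = (q_2)/(2·q_1); tangency sets this equal to p_1/p_2.
Rearranging, p_2·q_2 = 2·p_1·q_1. Substituting into the budget gives p_1·q_1·(1 + 2) = I.
Demand: q_1*(p_1,p_2,I) = 1/3·I/p_1 and q_2* = 2/3·I/p_2.
Set q_1* = 13.75 in the demand function and solve for p_1: p_1 = 4.

p_1 = 4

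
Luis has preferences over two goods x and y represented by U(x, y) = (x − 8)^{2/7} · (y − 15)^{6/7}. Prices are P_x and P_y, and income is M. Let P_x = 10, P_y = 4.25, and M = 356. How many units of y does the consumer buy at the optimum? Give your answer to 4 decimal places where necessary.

y* = 52.4559

Let x' = x−8, y' = y−15. MRS = (1/3)·y'/x' = P_x/P_y.
After buying the subsistence bundle (8, 15), a share 0.25 of the remaining income goes to x: x* = 8 + 0.25·(M − 8P_x − 15P_y)/P_x.
Discretionary income = 356 − 8·10 − 15·4.25 = 212.25; y* = 15 + 0.75·212.25/4.25 = 52.4559.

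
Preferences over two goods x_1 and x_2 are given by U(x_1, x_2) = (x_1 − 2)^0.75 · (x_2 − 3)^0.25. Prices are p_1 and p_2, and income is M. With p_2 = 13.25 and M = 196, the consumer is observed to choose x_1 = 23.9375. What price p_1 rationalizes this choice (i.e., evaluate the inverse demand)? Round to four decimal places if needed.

p_1 = 5

MRS = 3·(x_2−3)/(x_1−2). Tangency with p_1/p_2 gives x_2−3 = (1/3)·(p_1/p_2)·(x_1−2).
After buying the subsistence bundle (2, 3), a share 0.75 of the remaining income goes to x_1: x_1* = 2 + 0.75·(M − 2p_1 − 3p_2)/p_1.
Set x_1* = 23.9375 in the demand function and solve for p_1: p_1 = 5.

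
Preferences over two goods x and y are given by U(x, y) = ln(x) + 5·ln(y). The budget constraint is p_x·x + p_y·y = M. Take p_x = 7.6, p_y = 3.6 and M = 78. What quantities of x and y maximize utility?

x* = 1.7105, y* = 18.0556

Demand: x*(p_x,p_y,M) = 1/6·M/p_x and y* = 5/6·M/p_y.
At p_x=7.6, p_y=3.6, M=78: x* = 1/6·78/7.6 = 1.7105, y* = 18.0556.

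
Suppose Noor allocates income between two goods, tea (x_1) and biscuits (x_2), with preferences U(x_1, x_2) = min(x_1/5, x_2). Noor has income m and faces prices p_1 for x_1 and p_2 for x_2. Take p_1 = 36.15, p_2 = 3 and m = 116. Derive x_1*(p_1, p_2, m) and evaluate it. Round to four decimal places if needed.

x_1* = 3.1565

With perfect complements, no substitution: consume in ratio x_1:x_2 = 5:1.
Budget: p_1·x_1 + p_2·(1/5)·x_1 = m, so (5·p_1 + p_2)·x_1 = 5·m.
Demand: x_1*(p_1,p_2,m) = 5·m/(5·p_1 + p_2), x_2* = m/(5·p_1 + p_2).
Here 5·36.15 + 3 = 183.75, giving x_1* = 3.1565.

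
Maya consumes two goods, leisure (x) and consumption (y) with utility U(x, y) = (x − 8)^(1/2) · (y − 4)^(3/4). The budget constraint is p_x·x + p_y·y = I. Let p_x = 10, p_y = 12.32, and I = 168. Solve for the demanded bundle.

This is Cobb-Douglas in (x−8, y−4): tangency gives 0.5·p_y·(y−4) = 0.75·p_x·(x−8).
After buying the subsistence bundle (8, 4), a share 0.4 of the remaining income goes to x: x* = 8 + 0.4·(I − 8p_x − 4p_y)/p_x.
Discretionary income = 168 − 8·10 − 4·12.32 = 38.72; x* = 8 + 0.4·38.72/10 = 9.5488; y* = 4 + 0.6·38.72/12.32 = 5.8857.

x* = 9.5488, y* = 5.8857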